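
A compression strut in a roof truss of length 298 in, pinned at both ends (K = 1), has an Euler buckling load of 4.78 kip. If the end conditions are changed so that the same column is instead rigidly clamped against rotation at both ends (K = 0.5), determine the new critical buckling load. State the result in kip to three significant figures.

P_cr ∝ 1/K², so P_cr,new = P_cr,old × (K_old/K_new)² = 4.78 × (1/0.5)²
= 4.78 × 4.000 = 19.1 kip

P_cr ≈ 19.1 kip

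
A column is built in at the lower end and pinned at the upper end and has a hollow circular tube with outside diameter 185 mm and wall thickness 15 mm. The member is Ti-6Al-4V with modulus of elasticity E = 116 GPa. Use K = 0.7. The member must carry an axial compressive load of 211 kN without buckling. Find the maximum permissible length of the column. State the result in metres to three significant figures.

L_max ≈ 18.0 m

Inner diameter d_i = 185 − 2×15 = 155.0 mm
I = π(d_o⁴ − d_i⁴)/64 = π(185⁴ − 155.0⁴)/64 = 2.917×10^7 mm⁴
I = 2.917×10^-5 m⁴
At the buckling limit P_cr = P = 2.110×10^5 N
From P_cr = π²EI/(K·L)²:  L = (1/K)·√(π²EI/P_cr) = (1/0.7)·√(π²×1.16×10^11×2.917×10^-5/2.110×10^5)
L = 18.0 m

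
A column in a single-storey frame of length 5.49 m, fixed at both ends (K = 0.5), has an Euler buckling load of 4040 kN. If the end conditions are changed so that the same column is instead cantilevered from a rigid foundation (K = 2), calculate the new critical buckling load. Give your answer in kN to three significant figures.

P_cr ∝ 1/K², so P_cr,new = P_cr,old × (K_old/K_new)² = 4040 × (0.5/2)²
= 4040 × 0.06250 = 252 kN

P_cr ≈ 252 kN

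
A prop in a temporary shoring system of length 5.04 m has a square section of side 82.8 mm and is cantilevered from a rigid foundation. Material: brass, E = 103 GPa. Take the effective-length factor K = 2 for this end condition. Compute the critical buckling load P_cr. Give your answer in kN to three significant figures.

P_cr ≈ 39.2 kN

I = a⁴/12 = 82.8⁴/12 = 3.917×10^6 mm⁴
I = 3.917×10^6 mm⁴ = 3.917×10^-6 m⁴
Effective length L_e = K·L = 2 × 5.04 = 10.08 m
P_cr = π²EI / L_e² = π² × 103×10⁹ × 3.917×10^-6 / 10.08² = 3.919×10^4 N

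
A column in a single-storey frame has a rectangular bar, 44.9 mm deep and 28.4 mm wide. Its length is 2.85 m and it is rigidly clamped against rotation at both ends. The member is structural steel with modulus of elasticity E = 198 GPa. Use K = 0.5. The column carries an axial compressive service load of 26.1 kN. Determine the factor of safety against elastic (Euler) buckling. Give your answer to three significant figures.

n ≈ 3.16

Buckling occurs about the weak axis: I_min = h·b³/12 with b = 28.4 mm (the shorter side).
I_min = 44.9×28.4³/12 = 8.571×10^4 mm⁴
I = 8.571×10^4 mm⁴ = 8.571×10^-8 m⁴
Effective length L_e = K·L = 0.5 × 2.85 = 1.425 m
P_cr = π²EI / L_e² = π² × 198×10⁹ × 8.571×10^-8 / 1.425² = 8.248×10^4 N
Factor of safety n = P_cr / P = 82.481 / 26.1 = 3.16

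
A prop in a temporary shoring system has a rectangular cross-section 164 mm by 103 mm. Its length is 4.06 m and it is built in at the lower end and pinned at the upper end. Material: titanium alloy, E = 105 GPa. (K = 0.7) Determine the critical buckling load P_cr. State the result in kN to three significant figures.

Buckling occurs about the weak axis: I_min = h·b³/12 with b = 103 mm (the shorter side).
I_min = 164×103³/12 = 1.493×10^7 mm⁴
I = 1.493×10^7 mm⁴ = 1.493×10^-5 m⁴
Effective length L_e = K·L = 0.7 × 4.06 = 2.842 m
P_cr = π²EI / L_e² = π² × 105×10⁹ × 1.493×10^-5 / 2.842² = 1.916×10^6 N

P_cr ≈ 1920 kN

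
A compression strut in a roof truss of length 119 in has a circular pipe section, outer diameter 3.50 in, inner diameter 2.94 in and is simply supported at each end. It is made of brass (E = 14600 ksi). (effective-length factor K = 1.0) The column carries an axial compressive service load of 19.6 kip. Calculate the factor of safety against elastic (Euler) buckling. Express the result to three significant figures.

d_o = 3.50 in, d_i = 2.94 in
I = π(d_o⁴ − d_i⁴)/64 = π(3.50⁴ − 2.940⁴)/64 = 3.699 in⁴
Effective length L_e = K·L = 1 × 119 = 119.0 in
P_cr = π²EI / L_e² = π² × 14600×10³ × 3.699 / 119.0² = 3.764×10^4 lb
Factor of safety n = P_cr / P = 37.637 / 19.6 = 1.92

n ≈ 1.92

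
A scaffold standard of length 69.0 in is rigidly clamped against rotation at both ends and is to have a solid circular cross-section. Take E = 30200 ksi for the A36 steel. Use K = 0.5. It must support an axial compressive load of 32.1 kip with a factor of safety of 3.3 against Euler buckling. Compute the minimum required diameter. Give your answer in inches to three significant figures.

d ≈ 1.71 in

Required P_cr = n·P = 3.3 × 32.1 = 105.9 kip
L_e = K·L = 0.5 × 69.0 = 34.50 in
Required I = P_cr·L_e²/(π²E) = 1.059×10^5 × 34.50² / (π² × 3.02×10^7) = 0.4230 in⁴
Solid circle: I = πd⁴/64  ⇒  d = (64I/π)^(1/4) = (64×0.4230/π)^(1/4) = 1.71 in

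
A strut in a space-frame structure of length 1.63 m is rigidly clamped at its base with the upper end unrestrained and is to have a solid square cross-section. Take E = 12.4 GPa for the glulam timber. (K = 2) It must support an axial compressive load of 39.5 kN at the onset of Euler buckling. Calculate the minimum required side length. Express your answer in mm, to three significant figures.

L_e = K·L = 2 × 1.63 = 3.260 m
Required I = P_cr·L_e²/(π²E) = 3.950×10^4 × 3.260² / (π² × 1.24×10^10) = 3.430×10^-6 m⁴
I_req = 3.430×10^6 mm⁴
Solid square: I = a⁴/12  ⇒  a = (12I)^(1/4) = (12×3.430×10^6)^(1/4) = 80.1 mm

a ≈ 80.1 mm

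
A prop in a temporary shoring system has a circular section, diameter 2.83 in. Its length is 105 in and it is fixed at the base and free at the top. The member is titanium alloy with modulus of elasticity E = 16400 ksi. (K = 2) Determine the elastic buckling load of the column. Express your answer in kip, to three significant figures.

P_cr ≈ 11.6 kip

I = πd⁴/64 = π×2.83⁴/64 = 3.149 in⁴
Effective length L_e = K·L = 2 × 105 = 210.0 in
P_cr = π²EI / L_e² = π² × 16400×10³ × 3.149 / 210.0² = 1.156×10^4 lb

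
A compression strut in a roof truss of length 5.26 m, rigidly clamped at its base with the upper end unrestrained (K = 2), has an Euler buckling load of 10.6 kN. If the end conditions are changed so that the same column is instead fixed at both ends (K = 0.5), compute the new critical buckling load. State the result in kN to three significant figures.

P_cr ∝ 1/K², so P_cr,new = P_cr,old × (K_old/K_new)² = 10.6 × (2/0.5)²
= 10.6 × 16.00 = 170 kN

P_cr ≈ 170 kN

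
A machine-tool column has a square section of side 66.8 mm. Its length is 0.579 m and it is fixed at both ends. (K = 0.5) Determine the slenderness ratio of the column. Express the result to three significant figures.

λ ≈ 15.0

For a square r = a/√12 = 66.8/√12 = 19.28 mm
L_e = K·L = 0.5 × 0.579 m = 0.2895 m = 289.50 mm
λ = L_e / r_min = 289.50 / 19.28 = 15.0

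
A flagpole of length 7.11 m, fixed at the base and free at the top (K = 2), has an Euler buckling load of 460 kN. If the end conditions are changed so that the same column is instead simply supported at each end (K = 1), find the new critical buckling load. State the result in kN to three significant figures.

P_cr ≈ 1840 kN

P_cr ∝ 1/K², so P_cr,new = P_cr,old × (K_old/K_new)² = 460 × (2/1)²
= 460 × 4.000 = 1840 kN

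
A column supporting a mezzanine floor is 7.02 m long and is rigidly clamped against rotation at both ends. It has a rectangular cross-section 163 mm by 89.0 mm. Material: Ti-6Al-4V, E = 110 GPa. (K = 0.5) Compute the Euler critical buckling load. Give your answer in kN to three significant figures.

P_cr ≈ 844 kN

Buckling occurs about the weak axis: I_min = h·b³/12 with b = 89.0 mm (the shorter side).
I_min = 163×89.0³/12 = 9.576×10^6 mm⁴
I = 9.576×10^6 mm⁴ = 9.576×10^-6 m⁴
Effective length L_e = K·L = 0.5 × 7.02 = 3.510 m
P_cr = π²EI / L_e² = π² × 110×10⁹ × 9.576×10^-6 / 3.510² = 8.438×10^5 N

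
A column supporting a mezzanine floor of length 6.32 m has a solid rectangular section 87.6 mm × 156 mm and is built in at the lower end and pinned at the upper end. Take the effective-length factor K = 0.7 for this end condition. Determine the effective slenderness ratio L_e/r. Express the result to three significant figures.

For a rectangle r_min = b/√12 = 87.6/√12 = 25.29 mm
L_e = K·L = 0.7 × 6.32 m = 4.424 m = 4424.0 mm
λ = L_e / r_min = 4424.0 / 25.29 = 175

λ ≈ 175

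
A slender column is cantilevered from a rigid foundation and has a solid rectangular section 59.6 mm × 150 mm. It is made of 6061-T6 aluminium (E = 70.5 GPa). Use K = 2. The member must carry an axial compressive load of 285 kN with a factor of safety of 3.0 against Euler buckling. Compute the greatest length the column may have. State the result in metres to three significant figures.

Buckling occurs about the weak axis: I_min = h·b³/12 with b = 59.6 mm (the shorter side).
I_min = 150×59.6³/12 = 2.646×10^6 mm⁴
I = 2.646×10^-6 m⁴
Required critical load P_cr = n·P = 3.0 × 285 = 855.0 kN = 8.550×10^5 N
From P_cr = π²EI/(K·L)²:  L = (1/K)·√(π²EI/P_cr) = (1/2)·√(π²×7.05×10^10×2.646×10^-6/8.550×10^5)
L = 0.734 m

L_max ≈ 0.734 m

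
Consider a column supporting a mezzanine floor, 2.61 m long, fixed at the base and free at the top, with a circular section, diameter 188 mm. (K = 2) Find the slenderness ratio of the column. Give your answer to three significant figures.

λ ≈ 111

For a solid circle r = d/4 = 188/4 = 47.00 mm
L_e = K·L = 2 × 2.61 m = 5.220 m = 5220.0 mm
λ = L_e / r_min = 5220.0 / 47.00 = 111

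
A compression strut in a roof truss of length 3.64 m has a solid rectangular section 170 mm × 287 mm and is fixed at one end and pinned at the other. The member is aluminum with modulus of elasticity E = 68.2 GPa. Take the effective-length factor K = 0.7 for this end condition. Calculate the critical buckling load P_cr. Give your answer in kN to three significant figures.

Buckling occurs about the weak axis: I_min = h·b³/12 with b = 170 mm (the shorter side).
I_min = 287×170³/12 = 1.175×10^8 mm⁴
I = 1.175×10^8 mm⁴ = 1.175×10^-4 m⁴
Effective length L_e = K·L = 0.7 × 3.64 = 2.548 m
P_cr = π²EI / L_e² = π² × 68.2×10⁹ × 1.175×10^-4 / 2.548² = 1.218×10^7 N

P_cr ≈ 12200 kN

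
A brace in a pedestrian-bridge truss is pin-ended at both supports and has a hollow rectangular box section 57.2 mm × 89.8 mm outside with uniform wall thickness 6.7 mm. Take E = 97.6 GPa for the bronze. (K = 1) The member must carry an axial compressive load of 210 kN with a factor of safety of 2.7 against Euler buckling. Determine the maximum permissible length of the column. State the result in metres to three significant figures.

Inner dimensions: h_i = 89.8 − 2×6.7 = 76.40 mm, b_i = 57.2 − 2×6.7 = 43.80 mm
Weak-axis I_min = (h_o·b_o³ − h_i·b_i³)/12 with b_o = 57.2, b_i = 43.80 mm (shorter outer/inner sides).
I_min = (89.8×57.2³ − 76.40×43.80³)/12 = 8.655×10^5 mm⁴
I = 8.655×10^-7 m⁴
Required critical load P_cr = n·P = 2.7 × 210 = 567.0 kN = 5.670×10^5 N
From P_cr = π²EI/(K·L)²:  L = (1/K)·√(π²EI/P_cr) = (1/1)·√(π²×9.76×10^10×8.655×10^-7/5.670×10^5)
L = 1.21 m

L_max ≈ 1.21 m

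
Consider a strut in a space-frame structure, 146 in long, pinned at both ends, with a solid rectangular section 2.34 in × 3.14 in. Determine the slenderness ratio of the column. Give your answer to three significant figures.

For a rectangle r_min = b/√12 = 2.34/√12 = 0.6755 in
L_e = K·L = 1 × 146 = 146.0 in
λ = L_e / r_min = 146.00 / 0.6755 = 216

λ ≈ 216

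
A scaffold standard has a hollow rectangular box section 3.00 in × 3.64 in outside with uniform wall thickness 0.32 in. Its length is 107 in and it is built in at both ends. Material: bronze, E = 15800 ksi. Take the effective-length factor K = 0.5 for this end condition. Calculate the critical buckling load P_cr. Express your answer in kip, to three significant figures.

Inner dimensions: h_i = 3.64 − 2×0.32 = 3.000 in, b_i = 3.00 − 2×0.32 = 2.360 in
Weak-axis I_min = (h_o·b_o³ − h_i·b_i³)/12 with b_o = 3.00, b_i = 2.360 in (shorter outer/inner sides).
I_min = (3.64×3.00³ − 3.000×2.360³)/12 = 4.904 in⁴
Effective length L_e = K·L = 0.5 × 107 = 53.50 in
P_cr = π²EI / L_e² = π² × 15800×10³ × 4.904 / 53.50² = 2.672×10^5 lb

P_cr ≈ 267 kip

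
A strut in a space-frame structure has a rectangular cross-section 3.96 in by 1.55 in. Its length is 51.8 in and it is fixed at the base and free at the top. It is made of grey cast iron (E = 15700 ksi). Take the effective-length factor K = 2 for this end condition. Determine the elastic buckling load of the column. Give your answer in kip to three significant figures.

P_cr ≈ 17.7 kip

Buckling occurs about the weak axis: I_min = h·b³/12 with b = 1.55 in (the shorter side).
I_min = 3.96×1.55³/12 = 1.229 in⁴
Effective length L_e = K·L = 2 × 51.8 = 103.6 in
P_cr = π²EI / L_e² = π² × 15700×10³ × 1.229 / 103.6² = 1.774×10^4 lb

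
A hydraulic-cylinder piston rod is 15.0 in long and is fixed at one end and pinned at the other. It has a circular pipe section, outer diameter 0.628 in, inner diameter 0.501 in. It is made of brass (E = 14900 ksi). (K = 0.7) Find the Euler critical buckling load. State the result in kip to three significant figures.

d_o = 0.628 in, d_i = 0.501 in
I = π(d_o⁴ − d_i⁴)/64 = π(0.628⁴ − 0.5010⁴)/64 = 4.542×10^-3 in⁴
Effective length L_e = K·L = 0.7 × 15.0 = 10.50 in
P_cr = π²EI / L_e² = π² × 14900×10³ × 4.542×10^-3 / 10.50² = 6.059×10^3 lb

P_cr ≈ 6.06 kip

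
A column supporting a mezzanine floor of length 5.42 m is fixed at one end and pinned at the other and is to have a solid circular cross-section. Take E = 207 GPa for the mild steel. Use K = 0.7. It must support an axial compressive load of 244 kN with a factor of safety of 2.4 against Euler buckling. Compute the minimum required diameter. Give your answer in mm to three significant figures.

Required P_cr = n·P = 2.4 × 244 = 585.6 kN
L_e = K·L = 0.7 × 5.42 = 3.794 m
Required I = P_cr·L_e²/(π²E) = 5.856×10^5 × 3.794² / (π² × 2.07×10^11) = 4.126×10^-6 m⁴
I_req = 4.126×10^6 mm⁴
Solid circle: I = πd⁴/64  ⇒  d = (64I/π)^(1/4) = (64×4.126×10^6/π)^(1/4) = 95.8 mm

d ≈ 95.8 mm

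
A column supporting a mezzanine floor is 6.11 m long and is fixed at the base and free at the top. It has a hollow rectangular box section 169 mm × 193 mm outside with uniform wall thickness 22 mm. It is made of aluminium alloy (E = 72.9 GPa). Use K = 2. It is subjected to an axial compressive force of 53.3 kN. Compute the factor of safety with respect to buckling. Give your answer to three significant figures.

Inner dimensions: h_i = 193 − 2×22 = 149.0 mm, b_i = 169 − 2×22 = 125.0 mm
Weak-axis I_min = (h_o·b_o³ − h_i·b_i³)/12 with b_o = 169, b_i = 125.0 mm (shorter outer/inner sides).
I_min = (193×169³ − 149.0×125.0³)/12 = 5.338×10^7 mm⁴
I = 5.338×10^7 mm⁴ = 5.338×10^-5 m⁴
Effective length L_e = K·L = 2 × 6.11 = 12.22 m
P_cr = π²EI / L_e² = π² × 72.9×10⁹ × 5.338×10^-5 / 12.22² = 2.572×10^5 N
Factor of safety n = P_cr / P = 257.19 / 53.3 = 4.83

n ≈ 4.83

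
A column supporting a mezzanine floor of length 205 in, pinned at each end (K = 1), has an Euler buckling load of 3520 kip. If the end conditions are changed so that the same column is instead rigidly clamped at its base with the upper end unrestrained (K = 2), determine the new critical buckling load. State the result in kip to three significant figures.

P_cr ∝ 1/K², so P_cr,new = P_cr,old × (K_old/K_new)² = 3520 × (1/2)²
= 3520 × 0.2500 = 880 kip

P_cr ≈ 880 kip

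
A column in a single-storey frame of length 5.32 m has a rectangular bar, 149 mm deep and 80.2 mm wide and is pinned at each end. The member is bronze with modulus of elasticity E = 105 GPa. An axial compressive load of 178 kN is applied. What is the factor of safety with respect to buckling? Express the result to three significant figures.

n ≈ 1.32

Buckling occurs about the weak axis: I_min = h·b³/12 with b = 80.2 mm (the shorter side).
I_min = 149×80.2³/12 = 6.405×10^6 mm⁴
I = 6.405×10^6 mm⁴ = 6.405×10^-6 m⁴
Effective length L_e = K·L = 1 × 5.32 = 5.320 m
P_cr = π²EI / L_e² = π² × 105×10⁹ × 6.405×10^-6 / 5.320² = 2.345×10^5 N
Factor of safety n = P_cr / P = 234.53 / 178 = 1.32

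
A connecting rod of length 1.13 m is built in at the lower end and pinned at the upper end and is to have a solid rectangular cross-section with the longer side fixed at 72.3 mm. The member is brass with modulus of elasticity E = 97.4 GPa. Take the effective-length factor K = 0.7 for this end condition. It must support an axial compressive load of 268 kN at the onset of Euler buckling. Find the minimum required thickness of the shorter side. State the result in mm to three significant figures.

b ≈ 30.7 mm

L_e = K·L = 0.7 × 1.13 = 0.7910 m
Required I = P_cr·L_e²/(π²E) = 2.680×10^5 × 0.7910² / (π² × 9.74×10^10) = 1.744×10^-7 m⁴
I_req = 1.744×10^5 mm⁴
Rectangle, weak axis: I_min = h·b³/12 with h = 72.3 mm fixed  ⇒  b = (12I/h)^(1/3) = 30.7 mm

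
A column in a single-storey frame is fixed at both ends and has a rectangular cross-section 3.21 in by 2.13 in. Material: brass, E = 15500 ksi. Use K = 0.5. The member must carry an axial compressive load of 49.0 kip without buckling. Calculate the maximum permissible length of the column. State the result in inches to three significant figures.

L_max ≈ 180 in

Buckling occurs about the weak axis: I_min = h·b³/12 with b = 2.13 in (the shorter side).
I_min = 3.21×2.13³/12 = 2.585 in⁴
At the buckling limit P_cr = P = 4.900×10^4 lb
From P_cr = π²EI/(K·L)²:  L = (1/K)·√(π²EI/P_cr) = (1/0.5)·√(π²×1.55×10^7×2.585/4.900×10^4)
L = 180 in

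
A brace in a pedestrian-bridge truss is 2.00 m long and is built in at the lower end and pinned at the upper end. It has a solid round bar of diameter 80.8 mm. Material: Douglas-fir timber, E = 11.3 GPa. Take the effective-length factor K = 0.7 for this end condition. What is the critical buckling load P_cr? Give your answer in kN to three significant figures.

P_cr ≈ 119 kN

I = πd⁴/64 = π×80.8⁴/64 = 2.092×10^6 mm⁴
I = 2.092×10^6 mm⁴ = 2.092×10^-6 m⁴
Effective length L_e = K·L = 0.7 × 2.00 = 1.400 m
P_cr = π²EI / L_e² = π² × 11.3×10⁹ × 2.092×10^-6 / 1.400² = 1.191×10^5 N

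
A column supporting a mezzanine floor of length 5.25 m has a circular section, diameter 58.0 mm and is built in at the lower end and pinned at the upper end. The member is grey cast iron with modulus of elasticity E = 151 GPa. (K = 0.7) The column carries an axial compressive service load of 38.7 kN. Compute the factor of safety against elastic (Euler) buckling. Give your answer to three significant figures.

n ≈ 1.58

I = πd⁴/64 = π×58.0⁴/64 = 5.555×10^5 mm⁴
I = 5.555×10^5 mm⁴ = 5.555×10^-7 m⁴
Effective length L_e = K·L = 0.7 × 5.25 = 3.675 m
P_cr = π²EI / L_e² = π² × 151×10⁹ × 5.555×10^-7 / 3.675² = 6.130×10^4 N
Factor of safety n = P_cr / P = 61.298 / 38.7 = 1.58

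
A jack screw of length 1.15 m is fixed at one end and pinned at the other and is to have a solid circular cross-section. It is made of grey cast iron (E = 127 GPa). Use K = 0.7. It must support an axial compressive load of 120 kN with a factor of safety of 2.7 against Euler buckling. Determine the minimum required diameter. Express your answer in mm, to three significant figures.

Required P_cr = n·P = 2.7 × 120 = 324.0 kN
L_e = K·L = 0.7 × 1.15 = 0.8050 m
Required I = P_cr·L_e²/(π²E) = 3.240×10^5 × 0.8050² / (π² × 1.27×10^11) = 1.675×10^-7 m⁴
I_req = 1.675×10^5 mm⁴
Solid circle: I = πd⁴/64  ⇒  d = (64I/π)^(1/4) = (64×1.675×10^5/π)^(1/4) = 43.0 mm

d ≈ 43.0 mm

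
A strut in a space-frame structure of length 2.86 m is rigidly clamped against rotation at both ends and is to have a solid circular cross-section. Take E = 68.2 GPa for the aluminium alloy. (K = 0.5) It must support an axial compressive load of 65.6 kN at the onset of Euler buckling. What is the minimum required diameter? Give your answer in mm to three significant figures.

d ≈ 44.9 mm

L_e = K·L = 0.5 × 2.86 = 1.430 m
Required I = P_cr·L_e²/(π²E) = 6.560×10^4 × 1.430² / (π² × 6.82×10^10) = 1.993×10^-7 m⁴
I_req = 1.993×10^5 mm⁴
Solid circle: I = πd⁴/64  ⇒  d = (64I/π)^(1/4) = (64×1.993×10^5/π)^(1/4) = 44.9 mm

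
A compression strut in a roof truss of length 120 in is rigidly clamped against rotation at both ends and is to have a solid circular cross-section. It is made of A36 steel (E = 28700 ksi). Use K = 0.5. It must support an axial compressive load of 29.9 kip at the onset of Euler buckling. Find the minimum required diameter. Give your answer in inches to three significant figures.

L_e = K·L = 0.5 × 120 = 60.00 in
Required I = P_cr·L_e²/(π²E) = 2.990×10^4 × 60.00² / (π² × 2.87×10^7) = 0.3800 in⁴
Solid circle: I = πd⁴/64  ⇒  d = (64I/π)^(1/4) = (64×0.3800/π)^(1/4) = 1.67 in

d ≈ 1.67 in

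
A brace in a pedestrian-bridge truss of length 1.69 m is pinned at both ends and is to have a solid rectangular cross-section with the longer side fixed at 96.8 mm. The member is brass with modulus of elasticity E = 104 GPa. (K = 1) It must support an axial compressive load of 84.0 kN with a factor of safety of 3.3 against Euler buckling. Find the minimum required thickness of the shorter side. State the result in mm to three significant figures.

Required P_cr = n·P = 3.3 × 84.0 = 277.2 kN
L_e = K·L = 1 × 1.69 = 1.690 m
Required I = P_cr·L_e²/(π²E) = 2.772×10^5 × 1.690² / (π² × 1.04×10^11) = 7.713×10^-7 m⁴
I_req = 7.713×10^5 mm⁴
Rectangle, weak axis: I_min = h·b³/12 with h = 96.8 mm fixed  ⇒  b = (12I/h)^(1/3) = 45.7 mm

b ≈ 45.7 mm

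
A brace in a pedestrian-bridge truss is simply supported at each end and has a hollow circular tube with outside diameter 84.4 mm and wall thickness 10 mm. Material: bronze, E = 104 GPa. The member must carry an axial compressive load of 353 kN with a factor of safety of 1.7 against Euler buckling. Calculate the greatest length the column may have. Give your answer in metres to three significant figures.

L_max ≈ 1.68 m

Inner diameter d_i = 84.4 − 2×10 = 64.40 mm
I = π(d_o⁴ − d_i⁴)/64 = π(84.4⁴ − 64.40⁴)/64 = 1.646×10^6 mm⁴
I = 1.646×10^-6 m⁴
Required critical load P_cr = n·P = 1.7 × 353 = 600.1 kN = 6.001×10^5 N
From P_cr = π²EI/(K·L)²:  L = (1/K)·√(π²EI/P_cr) = (1/1)·√(π²×1.04×10^11×1.646×10^-6/6.001×10^5)
L = 1.68 m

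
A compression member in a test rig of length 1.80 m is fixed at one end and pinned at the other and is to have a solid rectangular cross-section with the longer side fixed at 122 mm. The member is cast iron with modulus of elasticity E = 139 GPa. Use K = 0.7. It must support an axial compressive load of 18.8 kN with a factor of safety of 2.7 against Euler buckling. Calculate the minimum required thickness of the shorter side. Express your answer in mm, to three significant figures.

b ≈ 17.9 mm

Required P_cr = n·P = 2.7 × 18.8 = 50.76 kN
L_e = K·L = 0.7 × 1.80 = 1.260 m
Required I = P_cr·L_e²/(π²E) = 5.076×10^4 × 1.260² / (π² × 1.39×10^11) = 5.874×10^-8 m⁴
I_req = 5.874×10^4 mm⁴
Rectangle, weak axis: I_min = h·b³/12 with h = 122 mm fixed  ⇒  b = (12I/h)^(1/3) = 17.9 mm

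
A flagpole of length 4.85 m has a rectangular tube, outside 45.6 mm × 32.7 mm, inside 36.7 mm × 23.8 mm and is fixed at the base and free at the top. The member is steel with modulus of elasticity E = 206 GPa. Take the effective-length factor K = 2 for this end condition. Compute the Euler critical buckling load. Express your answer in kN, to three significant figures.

Weak-axis I_min = (h_o·b_o³ − h_i·b_i³)/12 with b_o = 32.7, b_i = 23.80 mm (shorter outer/inner sides).
I_min = (45.6×32.7³ − 36.70×23.80³)/12 = 9.164×10^4 mm⁴
I = 9.164×10^4 mm⁴ = 9.164×10^-8 m⁴
Effective length L_e = K·L = 2 × 4.85 = 9.700 m
P_cr = π²EI / L_e² = π² × 206×10⁹ × 9.164×10^-8 / 9.700² = 1.980×10^3 N

P_cr ≈ 1.98 kN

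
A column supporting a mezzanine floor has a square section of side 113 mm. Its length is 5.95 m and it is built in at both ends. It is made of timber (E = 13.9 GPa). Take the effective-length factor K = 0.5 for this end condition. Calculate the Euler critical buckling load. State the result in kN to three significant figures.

P_cr ≈ 211 kN

I = a⁴/12 = 113⁴/12 = 1.359×10^7 mm⁴
I = 1.359×10^7 mm⁴ = 1.359×10^-5 m⁴
Effective length L_e = K·L = 0.5 × 5.95 = 2.975 m
P_cr = π²EI / L_e² = π² × 13.9×10⁹ × 1.359×10^-5 / 2.975² = 2.106×10^5 N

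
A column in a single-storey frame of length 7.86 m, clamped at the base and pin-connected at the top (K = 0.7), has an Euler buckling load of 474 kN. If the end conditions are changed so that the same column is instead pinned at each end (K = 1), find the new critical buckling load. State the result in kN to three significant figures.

P_cr ≈ 232 kN

P_cr ∝ 1/K², so P_cr,new = P_cr,old × (K_old/K_new)² = 474 × (0.7/1)²
= 474 × 0.4900 = 232 kN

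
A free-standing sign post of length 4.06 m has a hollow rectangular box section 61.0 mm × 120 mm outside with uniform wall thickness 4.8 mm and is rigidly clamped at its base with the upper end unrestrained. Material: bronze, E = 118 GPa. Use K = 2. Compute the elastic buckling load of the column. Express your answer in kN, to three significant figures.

Inner dimensions: h_i = 120 − 2×4.8 = 110.4 mm, b_i = 61.0 − 2×4.8 = 51.40 mm
Weak-axis I_min = (h_o·b_o³ − h_i·b_i³)/12 with b_o = 61.0, b_i = 51.40 mm (shorter outer/inner sides).
I_min = (120×61.0³ − 110.4×51.40³)/12 = 1.020×10^6 mm⁴
I = 1.020×10^6 mm⁴ = 1.020×10^-6 m⁴
Effective length L_e = K·L = 2 × 4.06 = 8.120 m
P_cr = π²EI / L_e² = π² × 118×10⁹ × 1.020×10^-6 / 8.120² = 1.802×10^4 N

P_cr ≈ 18.0 kN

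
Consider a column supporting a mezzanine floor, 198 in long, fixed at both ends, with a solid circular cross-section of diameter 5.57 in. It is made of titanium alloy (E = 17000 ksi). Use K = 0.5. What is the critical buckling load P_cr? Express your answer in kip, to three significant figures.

I = πd⁴/64 = π×5.57⁴/64 = 47.25 in⁴
Effective length L_e = K·L = 0.5 × 198 = 99.00 in
P_cr = π²EI / L_e² = π² × 17000×10³ × 47.25 / 99.00² = 8.089×10^5 lb

P_cr ≈ 809 kip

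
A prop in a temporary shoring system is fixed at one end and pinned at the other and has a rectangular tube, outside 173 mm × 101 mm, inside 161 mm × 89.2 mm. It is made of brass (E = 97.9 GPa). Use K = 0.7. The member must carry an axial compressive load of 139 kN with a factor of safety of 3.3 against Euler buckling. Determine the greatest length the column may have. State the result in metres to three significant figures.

Weak-axis I_min = (h_o·b_o³ − h_i·b_i³)/12 with b_o = 101, b_i = 89.20 mm (shorter outer/inner sides).
I_min = (173×101³ − 161.0×89.20³)/12 = 5.331×10^6 mm⁴
I = 5.331×10^-6 m⁴
Required critical load P_cr = n·P = 3.3 × 139 = 458.7 kN = 4.587×10^5 N
From P_cr = π²EI/(K·L)²:  L = (1/K)·√(π²EI/P_cr) = (1/0.7)·√(π²×9.79×10^10×5.331×10^-6/4.587×10^5)
L = 4.79 m

L_max ≈ 4.79 m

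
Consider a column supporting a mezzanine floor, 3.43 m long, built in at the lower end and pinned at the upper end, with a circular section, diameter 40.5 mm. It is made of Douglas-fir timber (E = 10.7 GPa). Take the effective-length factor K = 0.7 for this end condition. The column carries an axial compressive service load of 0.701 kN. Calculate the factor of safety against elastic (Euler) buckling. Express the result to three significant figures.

n ≈ 3.45

I = πd⁴/64 = π×40.5⁴/64 = 1.321×10^5 mm⁴
I = 1.321×10^5 mm⁴ = 1.321×10^-7 m⁴
Effective length L_e = K·L = 0.7 × 3.43 = 2.401 m
P_cr = π²EI / L_e² = π² × 10.7×10⁹ × 1.321×10^-7 / 2.401² = 2.419×10^3 N
Factor of safety n = P_cr / P = 2.4193 / 0.701 = 3.45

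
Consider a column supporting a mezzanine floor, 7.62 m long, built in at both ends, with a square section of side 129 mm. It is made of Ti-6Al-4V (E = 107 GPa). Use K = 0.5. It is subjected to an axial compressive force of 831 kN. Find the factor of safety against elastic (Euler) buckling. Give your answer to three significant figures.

n ≈ 2.02

I = a⁴/12 = 129⁴/12 = 2.308×10^7 mm⁴
I = 2.308×10^7 mm⁴ = 2.308×10^-5 m⁴
Effective length L_e = K·L = 0.5 × 7.62 = 3.810 m
P_cr = π²EI / L_e² = π² × 107×10⁹ × 2.308×10^-5 / 3.810² = 1.679×10^6 N
Factor of safety n = P_cr / P = 1678.8 / 831 = 2.02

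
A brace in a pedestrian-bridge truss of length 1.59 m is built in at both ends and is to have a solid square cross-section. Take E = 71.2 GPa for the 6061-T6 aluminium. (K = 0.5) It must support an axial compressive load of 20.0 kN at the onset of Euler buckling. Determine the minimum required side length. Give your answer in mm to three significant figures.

L_e = K·L = 0.5 × 1.59 = 0.7950 m
Required I = P_cr·L_e²/(π²E) = 2.000×10^4 × 0.7950² / (π² × 7.12×10^10) = 1.799×10^-8 m⁴
I_req = 1.799×10^4 mm⁴
Solid square: I = a⁴/12  ⇒  a = (12I)^(1/4) = (12×1.799×10^4)^(1/4) = 21.6 mm

a ≈ 21.6 mm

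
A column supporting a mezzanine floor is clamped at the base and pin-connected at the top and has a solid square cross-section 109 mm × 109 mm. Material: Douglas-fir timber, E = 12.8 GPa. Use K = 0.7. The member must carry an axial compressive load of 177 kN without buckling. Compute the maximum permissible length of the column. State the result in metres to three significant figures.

L_max ≈ 4.14 m

I = a⁴/12 = 109⁴/12 = 1.176×10^7 mm⁴
I = 1.176×10^-5 m⁴
At the buckling limit P_cr = P = 1.770×10^5 N
From P_cr = π²EI/(K·L)²:  L = (1/K)·√(π²EI/P_cr) = (1/0.7)·√(π²×1.28×10^10×1.176×10^-5/1.770×10^5)
L = 4.14 m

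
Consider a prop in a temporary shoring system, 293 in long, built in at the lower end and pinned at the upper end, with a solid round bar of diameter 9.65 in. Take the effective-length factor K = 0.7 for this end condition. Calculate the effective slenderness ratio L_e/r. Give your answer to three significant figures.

λ ≈ 85.0

I = πd⁴/64 = π×9.65⁴/64 = 425.7 in⁴
A = 73.14 in²;  r_min = √(I/A) = √(425.7/73.14) = 2.412 in
L_e = K·L = 0.7 × 293 = 205.1 in
λ = L_e / r_min = 205.10 / 2.412 = 85.0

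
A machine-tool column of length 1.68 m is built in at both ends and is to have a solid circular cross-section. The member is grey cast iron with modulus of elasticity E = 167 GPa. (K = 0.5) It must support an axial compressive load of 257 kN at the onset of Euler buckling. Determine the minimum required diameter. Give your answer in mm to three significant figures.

d ≈ 38.7 mm

L_e = K·L = 0.5 × 1.68 = 0.8400 m
Required I = P_cr·L_e²/(π²E) = 2.570×10^5 × 0.8400² / (π² × 1.67×10^11) = 1.100×10^-7 m⁴
I_req = 1.100×10^5 mm⁴
Solid circle: I = πd⁴/64  ⇒  d = (64I/π)^(1/4) = (64×1.100×10^5/π)^(1/4) = 38.7 mm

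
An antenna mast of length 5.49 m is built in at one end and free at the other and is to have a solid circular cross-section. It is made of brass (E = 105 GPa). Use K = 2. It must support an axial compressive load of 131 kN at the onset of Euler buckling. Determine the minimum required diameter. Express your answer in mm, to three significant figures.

d ≈ 133 mm

L_e = K·L = 2 × 5.49 = 10.98 m
Required I = P_cr·L_e²/(π²E) = 1.310×10^5 × 10.98² / (π² × 1.05×10^11) = 1.524×10^-5 m⁴
I_req = 1.524×10^7 mm⁴
Solid circle: I = πd⁴/64  ⇒  d = (64I/π)^(1/4) = (64×1.524×10^7/π)^(1/4) = 133 mm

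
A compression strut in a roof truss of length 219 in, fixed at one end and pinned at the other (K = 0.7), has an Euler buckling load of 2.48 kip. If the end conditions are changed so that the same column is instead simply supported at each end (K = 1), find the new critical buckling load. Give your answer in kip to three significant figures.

P_cr ≈ 1.22 kip

P_cr ∝ 1/K², so P_cr,new = P_cr,old × (K_old/K_new)² = 2.48 × (0.7/1)²
= 2.48 × 0.4900 = 1.22 kip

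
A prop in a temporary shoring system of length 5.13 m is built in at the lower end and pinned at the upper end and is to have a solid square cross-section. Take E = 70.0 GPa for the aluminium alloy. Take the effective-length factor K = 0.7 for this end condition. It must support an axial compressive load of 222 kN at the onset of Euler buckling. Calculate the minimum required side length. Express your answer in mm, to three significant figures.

L_e = K·L = 0.7 × 5.13 = 3.591 m
Required I = P_cr·L_e²/(π²E) = 2.220×10^5 × 3.591² / (π² × 7.00×10^10) = 4.144×10^-6 m⁴
I_req = 4.144×10^6 mm⁴
Solid square: I = a⁴/12  ⇒  a = (12I)^(1/4) = (12×4.144×10^6)^(1/4) = 84.0 mm

a ≈ 84.0 mm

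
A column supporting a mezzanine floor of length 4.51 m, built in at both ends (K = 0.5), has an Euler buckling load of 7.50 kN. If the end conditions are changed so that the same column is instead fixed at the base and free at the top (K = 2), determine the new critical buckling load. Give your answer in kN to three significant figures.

P_cr ≈ 0.469 kN

P_cr ∝ 1/K², so P_cr,new = P_cr,old × (K_old/K_new)² = 7.50 × (0.5/2)²
= 7.50 × 0.06250 = 0.469 kN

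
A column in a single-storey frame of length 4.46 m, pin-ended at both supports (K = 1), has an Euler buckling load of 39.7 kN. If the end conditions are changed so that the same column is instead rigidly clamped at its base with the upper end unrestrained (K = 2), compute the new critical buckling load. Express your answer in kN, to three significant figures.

P_cr ∝ 1/K², so P_cr,new = P_cr,old × (K_old/K_new)² = 39.7 × (1/2)²
= 39.7 × 0.2500 = 9.93 kN

P_cr ≈ 9.93 kN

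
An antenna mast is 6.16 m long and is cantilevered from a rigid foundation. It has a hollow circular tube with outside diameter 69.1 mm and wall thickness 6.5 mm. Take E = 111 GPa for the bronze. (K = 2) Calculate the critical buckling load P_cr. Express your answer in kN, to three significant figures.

P_cr ≈ 4.57 kN

Inner diameter d_i = 69.1 − 2×6.5 = 56.10 mm
I = π(d_o⁴ − d_i⁴)/64 = π(69.1⁴ − 56.10⁴)/64 = 6.329×10^5 mm⁴
I = 6.329×10^5 mm⁴ = 6.329×10^-7 m⁴
Effective length L_e = K·L = 2 × 6.16 = 12.32 m
P_cr = π²EI / L_e² = π² × 111×10⁹ × 6.329×10^-7 / 12.32² = 4.568×10^3 N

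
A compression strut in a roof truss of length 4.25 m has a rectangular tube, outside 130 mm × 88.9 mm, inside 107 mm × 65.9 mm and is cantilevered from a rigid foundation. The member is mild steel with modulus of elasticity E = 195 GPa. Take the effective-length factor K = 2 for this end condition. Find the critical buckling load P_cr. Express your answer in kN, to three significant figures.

P_cr ≈ 135 kN

Weak-axis I_min = (h_o·b_o³ − h_i·b_i³)/12 with b_o = 88.9, b_i = 65.90 mm (shorter outer/inner sides).
I_min = (130×88.9³ − 107.0×65.90³)/12 = 5.060×10^6 mm⁴
I = 5.060×10^6 mm⁴ = 5.060×10^-6 m⁴
Effective length L_e = K·L = 2 × 4.25 = 8.500 m
P_cr = π²EI / L_e² = π² × 195×10⁹ × 5.060×10^-6 / 8.500² = 1.348×10^5 N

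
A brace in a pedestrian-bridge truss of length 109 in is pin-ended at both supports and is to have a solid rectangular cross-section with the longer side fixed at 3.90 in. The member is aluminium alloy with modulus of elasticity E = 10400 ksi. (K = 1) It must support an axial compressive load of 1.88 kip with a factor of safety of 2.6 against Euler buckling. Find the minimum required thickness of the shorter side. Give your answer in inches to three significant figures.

Required P_cr = n·P = 2.6 × 1.88 = 4.888 kip
L_e = K·L = 1 × 109 = 109.0 in
Required I = P_cr·L_e²/(π²E) = 4.888×10^3 × 109.0² / (π² × 1.04×10^7) = 0.5658 in⁴
Rectangle, weak axis: I_min = h·b³/12 with h = 3.90 in fixed  ⇒  b = (12I/h)^(1/3) = 1.20 in

b ≈ 1.20 in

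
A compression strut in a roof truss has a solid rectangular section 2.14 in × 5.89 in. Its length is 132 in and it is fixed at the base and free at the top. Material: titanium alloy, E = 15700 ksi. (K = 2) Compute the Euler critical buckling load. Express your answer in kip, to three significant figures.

P_cr ≈ 10.7 kip

Buckling occurs about the weak axis: I_min = h·b³/12 with b = 2.14 in (the shorter side).
I_min = 5.89×2.14³/12 = 4.810 in⁴
Effective length L_e = K·L = 2 × 132 = 264.0 in
P_cr = π²EI / L_e² = π² × 15700×10³ × 4.810 / 264.0² = 1.069×10^4 lb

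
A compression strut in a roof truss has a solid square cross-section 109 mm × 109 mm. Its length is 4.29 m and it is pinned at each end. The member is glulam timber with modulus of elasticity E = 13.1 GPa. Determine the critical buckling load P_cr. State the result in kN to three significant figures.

P_cr ≈ 82.6 kN

I = a⁴/12 = 109⁴/12 = 1.176×10^7 mm⁴
I = 1.176×10^7 mm⁴ = 1.176×10^-5 m⁴
Effective length L_e = K·L = 1 × 4.29 = 4.290 m
P_cr = π²EI / L_e² = π² × 13.1×10⁹ × 1.176×10^-5 / 4.290² = 8.264×10^4 N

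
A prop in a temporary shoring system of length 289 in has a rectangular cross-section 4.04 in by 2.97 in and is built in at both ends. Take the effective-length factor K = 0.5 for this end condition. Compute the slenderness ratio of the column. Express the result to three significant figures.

λ ≈ 169

For a rectangle r_min = b/√12 = 2.97/√12 = 0.8574 in
L_e = K·L = 0.5 × 289 = 144.5 in
λ = L_e / r_min = 144.50 / 0.8574 = 169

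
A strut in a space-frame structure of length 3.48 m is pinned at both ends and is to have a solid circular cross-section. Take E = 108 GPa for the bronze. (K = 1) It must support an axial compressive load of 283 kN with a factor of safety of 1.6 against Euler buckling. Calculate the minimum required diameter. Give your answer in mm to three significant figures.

d ≈ 101 mm

Required P_cr = n·P = 1.6 × 283 = 452.8 kN
L_e = K·L = 1 × 3.48 = 3.480 m
Required I = P_cr·L_e²/(π²E) = 4.528×10^5 × 3.480² / (π² × 1.08×10^11) = 5.144×10^-6 m⁴
I_req = 5.144×10^6 mm⁴
Solid circle: I = πd⁴/64  ⇒  d = (64I/π)^(1/4) = (64×5.144×10^6/π)^(1/4) = 101 mm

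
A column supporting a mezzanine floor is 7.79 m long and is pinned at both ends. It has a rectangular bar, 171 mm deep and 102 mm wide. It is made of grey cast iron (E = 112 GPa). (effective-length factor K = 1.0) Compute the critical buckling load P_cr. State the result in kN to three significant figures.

Buckling occurs about the weak axis: I_min = h·b³/12 with b = 102 mm (the shorter side).
I_min = 171×102³/12 = 1.512×10^7 mm⁴
I = 1.512×10^7 mm⁴ = 1.512×10^-5 m⁴
Effective length L_e = K·L = 1 × 7.79 = 7.790 m
P_cr = π²EI / L_e² = π² × 112×10⁹ × 1.512×10^-5 / 7.790² = 2.755×10^5 N

P_cr ≈ 275 kN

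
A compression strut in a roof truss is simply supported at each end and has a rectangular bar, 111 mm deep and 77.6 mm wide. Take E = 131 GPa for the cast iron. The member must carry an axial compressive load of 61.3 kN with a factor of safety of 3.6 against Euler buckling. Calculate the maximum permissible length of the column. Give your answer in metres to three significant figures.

L_max ≈ 5.03 m

Buckling occurs about the weak axis: I_min = h·b³/12 with b = 77.6 mm (the shorter side).
I_min = 111×77.6³/12 = 4.322×10^6 mm⁴
I = 4.322×10^-6 m⁴
Required critical load P_cr = n·P = 3.6 × 61.3 = 220.7 kN = 2.207×10^5 N
From P_cr = π²EI/(K·L)²:  L = (1/K)·√(π²EI/P_cr) = (1/1)·√(π²×1.31×10^11×4.322×10^-6/2.207×10^5)
L = 5.03 m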